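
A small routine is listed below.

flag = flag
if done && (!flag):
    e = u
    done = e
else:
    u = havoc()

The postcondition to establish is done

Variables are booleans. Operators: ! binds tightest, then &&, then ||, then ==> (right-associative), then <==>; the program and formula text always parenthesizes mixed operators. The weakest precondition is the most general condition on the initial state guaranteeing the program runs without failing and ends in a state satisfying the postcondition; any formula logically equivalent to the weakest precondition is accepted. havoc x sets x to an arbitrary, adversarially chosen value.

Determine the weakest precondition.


Working backward. After the program, done must hold.
Then branch requires u; else branch requires done.
Before the if: ((done && (!flag)) ==> u) && ((!(done && (!flag))) ==> done)
Before flag := flag: ((done && (!flag)) ==> u) && ((!(done && (!flag))) ==> done)
Answer: WP = ((done && (!flag)) ==> u) && ((!(done && (!flag))) ==> done)


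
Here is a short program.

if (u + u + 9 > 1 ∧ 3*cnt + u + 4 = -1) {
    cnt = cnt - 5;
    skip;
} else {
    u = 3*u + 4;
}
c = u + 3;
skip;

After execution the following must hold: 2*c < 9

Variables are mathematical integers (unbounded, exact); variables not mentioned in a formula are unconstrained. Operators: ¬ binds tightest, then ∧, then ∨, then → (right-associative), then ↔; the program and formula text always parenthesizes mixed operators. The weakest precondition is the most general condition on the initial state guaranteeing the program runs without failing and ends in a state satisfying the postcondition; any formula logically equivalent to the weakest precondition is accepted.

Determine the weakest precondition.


Working backward. After the program, 2*c < 9 must hold.
Before skip: 2*c < 9
Before c := u + 3: 2*u < 3
Then branch requires 2*u < 3; else branch requires 6*u < -5.
Before the if: ((2*u > -8 ∧ 3*cnt + u = -5) → 2*u < 3) ∧ ((¬(2*u > -8 ∧ 3*cnt + u = -5)) → 6*u < -5)
Answer: WP = ((2*u > -8 ∧ 3*cnt + u = -5) → 2*u < 3) ∧ ((¬(2*u > -8 ∧ 3*cnt + u = -5)) → 6*u < -5)


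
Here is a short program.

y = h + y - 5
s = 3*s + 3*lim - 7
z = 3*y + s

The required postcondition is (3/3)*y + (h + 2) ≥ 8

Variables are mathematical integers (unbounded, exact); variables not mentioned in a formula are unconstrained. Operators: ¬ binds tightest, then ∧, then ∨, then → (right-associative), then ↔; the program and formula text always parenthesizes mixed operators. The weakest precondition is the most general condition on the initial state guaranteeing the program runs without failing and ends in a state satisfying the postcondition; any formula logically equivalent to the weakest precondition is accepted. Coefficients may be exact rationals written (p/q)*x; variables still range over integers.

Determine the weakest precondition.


Working backward. After the program, the postcondition (3/3)*y + (h + 2) ≥ 8 must hold; in canonical form it is h + y ≥ 6.
Before z := 3*y + s: h + y ≥ 6
Before s := 3*s + 3*lim - 7: h + y ≥ 6
Before y := h + y - 5: 2*h + y ≥ 11
Answer: WP = 2*h + y ≥ 11


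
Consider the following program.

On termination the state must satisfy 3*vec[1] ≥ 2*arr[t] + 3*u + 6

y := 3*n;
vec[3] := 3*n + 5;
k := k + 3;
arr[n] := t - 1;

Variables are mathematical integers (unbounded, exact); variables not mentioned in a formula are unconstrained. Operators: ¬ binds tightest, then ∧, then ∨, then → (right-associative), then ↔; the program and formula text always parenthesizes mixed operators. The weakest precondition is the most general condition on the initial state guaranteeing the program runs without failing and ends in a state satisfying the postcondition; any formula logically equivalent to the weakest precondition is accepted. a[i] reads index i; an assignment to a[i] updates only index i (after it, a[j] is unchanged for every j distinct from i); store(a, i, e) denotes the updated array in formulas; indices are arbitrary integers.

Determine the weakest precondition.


Working backward. After the program, 3*vec[1] ≥ 2*arr[t] + 3*u + 6 must hold.
Before arr[n] := t - 1: 3*vec[1] ≥ 2*store(arr, n, t - 1)[t] + 3*u + 6
Before k := k + 3: 3*vec[1] ≥ 2*store(arr, n, t - 1)[t] + 3*u + 6
Before vec[3] := 3*n + 5: 3*vec[1] ≥ 2*store(arr, n, t - 1)[t] + 3*u + 6
Before y := 3*n: 3*vec[1] ≥ 2*store(arr, n, t - 1)[t] + 3*u + 6
Answer: WP = 3*vec[1] ≥ 2*store(arr, n, t - 1)[t] + 3*u + 6


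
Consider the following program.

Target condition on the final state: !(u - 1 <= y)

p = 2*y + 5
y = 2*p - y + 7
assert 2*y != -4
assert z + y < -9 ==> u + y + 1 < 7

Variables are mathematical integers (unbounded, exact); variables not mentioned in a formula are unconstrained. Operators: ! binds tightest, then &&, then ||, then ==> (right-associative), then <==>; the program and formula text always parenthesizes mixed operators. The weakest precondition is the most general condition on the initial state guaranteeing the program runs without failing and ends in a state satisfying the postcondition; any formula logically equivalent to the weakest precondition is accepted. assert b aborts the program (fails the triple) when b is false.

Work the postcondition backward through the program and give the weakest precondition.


Working backward. After the program, the postcondition !(u - 1 <= y) must hold; in canonical form it is !(u <= y + 1).
Before assert z + y < -9 ==> u + y + 1 < 7: (y + z < -9 ==> u + y < 6) && (!(u <= y + 1))
Before assert 2*y != -4: 2*y != -4 && (y + z < -9 ==> u + y < 6) && (!(u <= y + 1))
Before y := 2*p - y + 7: 4*p != 2*y - 18 && (2*p + z < y - 16 ==> 2*p + u < y - 1) && (!(u + y <= 2*p + 8))
Before p := 2*y + 5: 6*y != -38 && (3*y + z < -26 ==> u + 3*y < -11) && (!(u <= 3*y + 18))
Answer: WP = 6*y != -38 && (3*y + z < -26 ==> u + 3*y < -11) && (!(u <= 3*y + 18))


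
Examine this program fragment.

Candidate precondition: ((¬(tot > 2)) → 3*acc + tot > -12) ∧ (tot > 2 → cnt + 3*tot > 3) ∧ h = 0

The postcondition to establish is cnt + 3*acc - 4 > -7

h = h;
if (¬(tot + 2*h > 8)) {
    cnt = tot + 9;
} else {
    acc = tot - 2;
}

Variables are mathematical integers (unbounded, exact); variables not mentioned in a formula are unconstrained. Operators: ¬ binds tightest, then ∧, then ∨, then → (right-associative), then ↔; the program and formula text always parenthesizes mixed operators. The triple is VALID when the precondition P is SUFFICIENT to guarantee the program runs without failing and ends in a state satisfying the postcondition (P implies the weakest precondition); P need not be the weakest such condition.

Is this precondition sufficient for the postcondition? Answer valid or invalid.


Working backward. After the program, the postcondition cnt + 3*acc - 4 > -7 must hold; in canonical form it is 3*acc + cnt > -3.
Then branch requires 3*acc + tot > -12; else branch requires cnt + 3*tot > 3.
Before the if: ((¬(2*h + tot > 8)) → 3*acc + tot > -12) ∧ (2*h + tot > 8 → cnt + 3*tot > 3)
Before h := h: ((¬(2*h + tot > 8)) → 3*acc + tot > -12) ∧ (2*h + tot > 8 → cnt + 3*tot > 3)
The weakest precondition is ((¬(2*h + tot > 8)) → 3*acc + tot > -12) ∧ (2*h + tot > 8 → cnt + 3*tot > 3).
Check whether ((¬(tot > 2)) → 3*acc + tot > -12) ∧ (tot > 2 → cnt + 3*tot > 3) ∧ h = 0 implies it.
Countermodel: at the initial state acc = -5, cnt = -5, h = 0, tot = 3, the precondition holds but the weakest precondition fails.
Answer: invalid


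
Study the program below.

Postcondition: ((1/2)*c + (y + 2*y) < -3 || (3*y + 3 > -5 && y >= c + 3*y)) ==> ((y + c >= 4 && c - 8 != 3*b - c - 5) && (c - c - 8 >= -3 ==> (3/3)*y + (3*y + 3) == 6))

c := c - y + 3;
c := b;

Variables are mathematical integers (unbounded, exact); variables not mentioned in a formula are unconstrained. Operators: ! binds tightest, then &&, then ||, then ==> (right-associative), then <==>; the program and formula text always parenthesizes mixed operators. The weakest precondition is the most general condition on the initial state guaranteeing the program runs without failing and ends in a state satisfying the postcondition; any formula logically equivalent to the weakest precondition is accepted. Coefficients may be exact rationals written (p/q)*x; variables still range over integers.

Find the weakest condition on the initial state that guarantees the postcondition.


Working backward. After the program, the postcondition ((1/2)*c + (y + 2*y) < -3 || (3*y + 3 > -5 && y >= c + 3*y)) ==> ((y + c >= 4 && c - 8 != 3*b - c - 5) && (c - c - 8 >= -3 ==> (3/3)*y + (3*y + 3) == 6)) must hold; in canonical form it is ((1/2)*c + 3*y < -3 || (3*y > -8 && c + 2*y <= 0)) ==> (c + y >= 4 && 2*c != 3*b + 3).
Before c := b: ((1/2)*b + 3*y < -3 || (3*y > -8 && b + 2*y <= 0)) ==> (b + y >= 4 && b != -3)
Before c := c - y + 3: ((1/2)*b + 3*y < -3 || (3*y > -8 && b + 2*y <= 0)) ==> (b + y >= 4 && b != -3)
Answer: WP = ((1/2)*b + 3*y < -3 || (3*y > -8 && b + 2*y <= 0)) ==> (b + y >= 4 && b != -3)


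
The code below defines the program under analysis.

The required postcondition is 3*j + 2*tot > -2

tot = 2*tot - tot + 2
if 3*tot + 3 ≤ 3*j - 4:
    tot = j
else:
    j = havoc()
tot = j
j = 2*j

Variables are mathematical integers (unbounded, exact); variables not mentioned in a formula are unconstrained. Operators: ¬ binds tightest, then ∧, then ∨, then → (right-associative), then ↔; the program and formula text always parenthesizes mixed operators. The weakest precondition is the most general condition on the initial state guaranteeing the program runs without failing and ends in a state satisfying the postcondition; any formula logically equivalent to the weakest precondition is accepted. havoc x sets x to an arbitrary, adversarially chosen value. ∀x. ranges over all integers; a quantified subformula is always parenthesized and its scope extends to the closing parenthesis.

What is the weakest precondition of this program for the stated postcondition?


Working backward. After the program, 3*j + 2*tot > -2 must hold.
Before j := 2*j: 6*j + 2*tot > -2
Before tot := j: 8*j > -2
Then branch requires 8*j > -2; else branch requires ∀j_1. 8*j_1 > -2.
Before the if: (3*tot ≤ 3*j - 7 → 8*j > -2) ∧ ((¬(3*tot ≤ 3*j - 7)) → (∀j_1. 8*j_1 > -2))
Before tot := 2*tot - tot + 2: (3*tot ≤ 3*j - 13 → 8*j > -2) ∧ ((¬(3*tot ≤ 3*j - 13)) → (∀j_1. 8*j_1 > -2))
Answer: WP = (3*tot ≤ 3*j - 13 → 8*j > -2) ∧ ((¬(3*tot ≤ 3*j - 13)) → (∀j_1. 8*j_1 > -2))


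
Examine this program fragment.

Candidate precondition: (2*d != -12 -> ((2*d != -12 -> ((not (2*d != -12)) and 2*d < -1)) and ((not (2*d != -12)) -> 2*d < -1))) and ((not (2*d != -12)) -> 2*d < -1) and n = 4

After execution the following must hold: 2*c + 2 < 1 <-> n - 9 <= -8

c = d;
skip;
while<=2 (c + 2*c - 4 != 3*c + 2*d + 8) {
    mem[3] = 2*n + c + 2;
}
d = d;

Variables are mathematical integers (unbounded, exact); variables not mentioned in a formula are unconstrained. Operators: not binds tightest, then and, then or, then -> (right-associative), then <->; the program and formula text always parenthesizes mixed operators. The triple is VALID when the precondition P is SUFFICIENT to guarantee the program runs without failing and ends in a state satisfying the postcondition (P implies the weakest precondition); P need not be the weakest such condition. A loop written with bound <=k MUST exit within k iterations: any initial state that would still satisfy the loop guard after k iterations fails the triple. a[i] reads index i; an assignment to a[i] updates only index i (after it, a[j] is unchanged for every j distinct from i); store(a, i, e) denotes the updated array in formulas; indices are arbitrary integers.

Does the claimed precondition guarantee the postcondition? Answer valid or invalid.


Working backward. After the program, the postcondition 2*c + 2 < 1 <-> n - 9 <= -8 must hold; in canonical form it is 2*c < -1 <-> n <= 1.
Before d := d: 2*c < -1 <-> n <= 1
Before the loop (bound <=2), unroll the exhaustion recursion (WP_0 = exit-now case; WP_j = one more guarded iteration, up to j = 2):
  WP_0: (not (2*d != -12)) and (2*c < -1 <-> n <= 1)
  WP_1: (2*d != -12 -> ((not (2*d != -12)) and (2*c < -1 <-> n <= 1))) and ((not (2*d != -12)) -> (2*c < -1 <-> n <= 1))
  WP_2: (2*d != -12 -> ((2*d != -12 -> ((not (2*d != -12)) and (2*c < -1 <-> n <= 1))) and ((not (2*d != -12)) -> (2*c < -1 <-> n <= 1)))) and ((not (2*d != -12)) -> (2*c < -1 <-> n <= 1))
So before the loop: (2*d != -12 -> ((2*d != -12 -> ((not (2*d != -12)) and (2*c < -1 <-> n <= 1))) and ((not (2*d != -12)) -> (2*c < -1 <-> n <= 1)))) and ((not (2*d != -12)) -> (2*c < -1 <-> n <= 1))
Before skip: (2*d != -12 -> ((2*d != -12 -> ((not (2*d != -12)) and (2*c < -1 <-> n <= 1))) and ((not (2*d != -12)) -> (2*c < -1 <-> n <= 1)))) and ((not (2*d != -12)) -> (2*c < -1 <-> n <= 1))
Before c := d: (2*d != -12 -> ((2*d != -12 -> ((not (2*d != -12)) and (2*d < -1 <-> n <= 1))) and ((not (2*d != -12)) -> (2*d < -1 <-> n <= 1)))) and ((not (2*d != -12)) -> (2*d < -1 <-> n <= 1))
The weakest precondition is (2*d != -12 -> ((2*d != -12 -> ((not (2*d != -12)) and (2*d < -1 <-> n <= 1))) and ((not (2*d != -12)) -> (2*d < -1 <-> n <= 1)))) and ((not (2*d != -12)) -> (2*d < -1 <-> n <= 1)).
Check whether (2*d != -12 -> ((2*d != -12 -> ((not (2*d != -12)) and 2*d < -1)) and ((not (2*d != -12)) -> 2*d < -1))) and ((not (2*d != -12)) -> 2*d < -1) and n = 4 implies it.
Countermodel: at the initial state d = -6, n = 4, the precondition holds but the weakest precondition fails.
Answer: invalid


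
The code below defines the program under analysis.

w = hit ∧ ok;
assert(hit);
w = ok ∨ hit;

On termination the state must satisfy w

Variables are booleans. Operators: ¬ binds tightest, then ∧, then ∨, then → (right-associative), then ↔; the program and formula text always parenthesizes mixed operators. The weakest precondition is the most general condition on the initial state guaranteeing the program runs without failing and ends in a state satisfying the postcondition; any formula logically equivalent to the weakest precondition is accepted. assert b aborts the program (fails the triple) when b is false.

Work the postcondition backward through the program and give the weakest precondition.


Working backward. After the program, w must hold.
Before w := ok ∨ hit: ok ∨ hit
Before assert hit: hit ∧ (ok ∨ hit)
Before w := hit ∧ ok: hit ∧ (ok ∨ hit)
Answer: WP = hit ∧ (ok ∨ hit)


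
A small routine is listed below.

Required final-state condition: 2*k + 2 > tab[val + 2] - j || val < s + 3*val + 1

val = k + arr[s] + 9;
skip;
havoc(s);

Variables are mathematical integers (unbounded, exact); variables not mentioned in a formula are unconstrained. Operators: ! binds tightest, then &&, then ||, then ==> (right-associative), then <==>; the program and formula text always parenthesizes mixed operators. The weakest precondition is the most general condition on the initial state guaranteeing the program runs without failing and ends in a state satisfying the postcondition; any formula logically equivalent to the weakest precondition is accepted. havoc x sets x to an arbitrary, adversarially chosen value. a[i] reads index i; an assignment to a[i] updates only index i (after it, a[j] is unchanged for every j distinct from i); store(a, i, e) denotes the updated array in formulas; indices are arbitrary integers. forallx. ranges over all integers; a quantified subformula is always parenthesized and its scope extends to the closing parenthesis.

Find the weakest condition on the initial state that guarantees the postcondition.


Working backward. After the program, the postcondition 2*k + 2 > tab[val + 2] - j || val < s + 3*val + 1 must hold; in canonical form it is j + 2*k > tab[val + 2] - 2 || s + 2*val > -1.
Before havoc s: forall s_1. (j + 2*k > tab[val + 2] - 2 || s_1 + 2*val > -1)
Before skip: forall s_1. (j + 2*k > tab[val + 2] - 2 || s_1 + 2*val > -1)
Before val := k + arr[s] + 9: forall s_1. (j + 2*k > tab[arr[s] + k + 11] - 2 || 2*arr[s] + 2*k + s_1 > -19)
Answer: WP = forall s_1. (j + 2*k > tab[arr[s] + k + 11] - 2 || 2*arr[s] + 2*k + s_1 > -19)


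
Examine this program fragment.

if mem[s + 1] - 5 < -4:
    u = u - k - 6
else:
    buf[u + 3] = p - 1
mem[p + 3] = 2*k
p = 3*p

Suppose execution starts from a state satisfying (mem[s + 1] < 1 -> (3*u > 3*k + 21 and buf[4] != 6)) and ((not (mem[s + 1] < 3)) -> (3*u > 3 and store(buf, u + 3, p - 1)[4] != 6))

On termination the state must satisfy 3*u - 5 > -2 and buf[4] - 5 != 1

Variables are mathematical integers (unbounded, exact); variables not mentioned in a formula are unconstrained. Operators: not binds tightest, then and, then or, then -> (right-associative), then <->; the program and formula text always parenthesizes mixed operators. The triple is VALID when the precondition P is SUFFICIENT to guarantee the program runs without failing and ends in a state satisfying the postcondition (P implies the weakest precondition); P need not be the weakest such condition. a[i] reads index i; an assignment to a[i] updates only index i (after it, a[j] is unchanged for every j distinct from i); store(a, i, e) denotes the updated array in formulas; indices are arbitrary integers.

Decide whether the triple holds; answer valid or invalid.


Working backward. After the program, the postcondition 3*u - 5 > -2 and buf[4] - 5 != 1 must hold; in canonical form it is 3*u > 3 and buf[4] != 6.
Before p := 3*p: 3*u > 3 and buf[4] != 6
Before mem[p + 3] := 2*k: 3*u > 3 and buf[4] != 6
Then branch requires 3*u > 3*k + 21 and buf[4] != 6; else branch requires 3*u > 3 and store(buf, u + 3, p - 1)[4] != 6.
Before the if: (mem[s + 1] < 1 -> (3*u > 3*k + 21 and buf[4] != 6)) and ((not (mem[s + 1] < 1)) -> (3*u > 3 and store(buf, u + 3, p - 1)[4] != 6))
The weakest precondition is (mem[s + 1] < 1 -> (3*u > 3*k + 21 and buf[4] != 6)) and ((not (mem[s + 1] < 1)) -> (3*u > 3 and store(buf, u + 3, p - 1)[4] != 6)).
Check whether (mem[s + 1] < 1 -> (3*u > 3*k + 21 and buf[4] != 6)) and ((not (mem[s + 1] < 3)) -> (3*u > 3 and store(buf, u + 3, p - 1)[4] != 6)) implies it.
Countermodel: at the initial state buf = {[0] = 7, [4] = 7, elsewhere 7}, k = 0, mem = {[0] = 1, [4] = 1, elsewhere 1}, p = 8, s = -1, u = 1, the precondition holds but the weakest precondition fails.
Answer: invalid


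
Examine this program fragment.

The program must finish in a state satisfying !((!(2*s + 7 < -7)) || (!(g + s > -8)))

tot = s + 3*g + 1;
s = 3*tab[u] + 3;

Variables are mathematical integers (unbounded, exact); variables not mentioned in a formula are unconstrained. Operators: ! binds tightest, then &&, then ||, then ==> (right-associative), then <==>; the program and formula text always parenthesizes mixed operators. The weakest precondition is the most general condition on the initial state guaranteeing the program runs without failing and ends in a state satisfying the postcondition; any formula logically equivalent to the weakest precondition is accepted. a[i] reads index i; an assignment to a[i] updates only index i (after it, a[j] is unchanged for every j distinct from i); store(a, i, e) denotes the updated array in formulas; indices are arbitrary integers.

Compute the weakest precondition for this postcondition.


Working backward. After the program, the postcondition !((!(2*s + 7 < -7)) || (!(g + s > -8))) must hold; in canonical form it is !((!(2*s < -14)) || (!(g + s > -8))).
Before s := 3*tab[u] + 3: !((!(6*tab[u] < -20)) || (!(3*tab[u] + g > -11)))
Before tot := s + 3*g + 1: !((!(6*tab[u] < -20)) || (!(3*tab[u] + g > -11)))
Answer: WP = !((!(6*tab[u] < -20)) || (!(3*tab[u] + g > -11)))


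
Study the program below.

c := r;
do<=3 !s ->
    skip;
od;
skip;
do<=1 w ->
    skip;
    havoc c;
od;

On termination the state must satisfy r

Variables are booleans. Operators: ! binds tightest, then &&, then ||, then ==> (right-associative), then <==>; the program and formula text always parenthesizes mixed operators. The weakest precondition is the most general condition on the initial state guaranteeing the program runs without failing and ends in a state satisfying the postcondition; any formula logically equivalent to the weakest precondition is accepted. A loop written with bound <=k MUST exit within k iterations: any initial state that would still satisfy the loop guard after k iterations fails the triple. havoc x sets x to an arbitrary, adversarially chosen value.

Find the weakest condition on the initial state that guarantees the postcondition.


Working backward. After the program, r must hold.
Before the loop (bound <=1), unroll the exhaustion recursion (WP_0 = exit-now case; WP_j = one more guarded iteration, up to j = 1):
  WP_0: (!w) && r
  WP_1: (w ==> ((!w) && r)) && ((!w) ==> r)
So before the loop: (w ==> ((!w) && r)) && ((!w) ==> r)
Before skip: (w ==> ((!w) && r)) && ((!w) ==> r)
Before the loop (bound <=3), unroll the exhaustion recursion (WP_0 = exit-now case; WP_j = one more guarded iteration, up to j = 3):
  WP_0: s && (w ==> ((!w) && r)) && ((!w) ==> r)
  WP_1: ((!s) ==> (s && (w ==> ((!w) && r)) && ((!w) ==> r))) && (s ==> ((w ==> ((!w) && r)) && ((!w) ==> r)))
  WP_2: ((!s) ==> (((!s) ==> (s && (w ==> ((!w) && r)) && ((!w) ==> r))) && (s ==> ((w ==> ((!w) && r)) && ((!w) ==> r))))) && (s ==> ((w ==> ((!w) && r)) && ((!w) ==> r)))
  WP_3: ((!s) ==> (((!s) ==> (((!s) ==> (s && (w ==> ((!w) && r)) && ((!w) ==> r))) && (s ==> ((w ==> ((!w) && r)) && ((!w) ==> r))))) && (s ==> ((w ==> ((!w) && r)) && ((!w) ==> r))))) && (s ==> ((w ==> ((!w) && r)) && ((!w) ==> r)))
So before the loop: ((!s) ==> (((!s) ==> (((!s) ==> (s && (w ==> ((!w) && r)) && ((!w) ==> r))) && (s ==> ((w ==> ((!w) && r)) && ((!w) ==> r))))) && (s ==> ((w ==> ((!w) && r)) && ((!w) ==> r))))) && (s ==> ((w ==> ((!w) && r)) && ((!w) ==> r)))
Before c := r: ((!s) ==> (((!s) ==> (((!s) ==> (s && (w ==> ((!w) && r)) && ((!w) ==> r))) && (s ==> ((w ==> ((!w) && r)) && ((!w) ==> r))))) && (s ==> ((w ==> ((!w) && r)) && ((!w) ==> r))))) && (s ==> ((w ==> ((!w) && r)) && ((!w) ==> r)))
Answer: WP = ((!s) ==> (((!s) ==> (((!s) ==> (s && (w ==> ((!w) && r)) && ((!w) ==> r))) && (s ==> ((w ==> ((!w) && r)) && ((!w) ==> r))))) && (s ==> ((w ==> ((!w) && r)) && ((!w) ==> r))))) && (s ==> ((w ==> ((!w) && r)) && ((!w) ==> r)))


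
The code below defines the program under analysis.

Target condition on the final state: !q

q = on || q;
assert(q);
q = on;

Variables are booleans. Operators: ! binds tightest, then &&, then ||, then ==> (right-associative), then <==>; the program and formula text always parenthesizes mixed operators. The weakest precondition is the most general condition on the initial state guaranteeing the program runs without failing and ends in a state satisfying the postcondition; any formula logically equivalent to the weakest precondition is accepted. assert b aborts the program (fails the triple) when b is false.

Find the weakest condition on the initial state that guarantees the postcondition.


Working backward. After the program, !q must hold.
Before q := on: !on
Before assert q: q && (!on)
Before q := on || q: (on || q) && (!on)
Answer: WP = (on || q) && (!on)


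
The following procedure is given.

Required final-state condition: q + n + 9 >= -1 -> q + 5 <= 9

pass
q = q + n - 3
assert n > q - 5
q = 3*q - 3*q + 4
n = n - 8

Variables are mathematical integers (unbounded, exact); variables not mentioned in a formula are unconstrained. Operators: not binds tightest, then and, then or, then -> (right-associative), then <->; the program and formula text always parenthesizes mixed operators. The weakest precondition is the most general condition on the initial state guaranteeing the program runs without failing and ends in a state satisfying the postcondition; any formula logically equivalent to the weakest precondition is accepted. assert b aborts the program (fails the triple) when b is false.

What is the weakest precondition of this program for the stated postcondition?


Working backward. After the program, the postcondition q + n + 9 >= -1 -> q + 5 <= 9 must hold; in canonical form it is n + q >= -10 -> q <= 4.
Before n := n - 8: n + q >= -2 -> q <= 4
Before q := 3*q - 3*q + 4: true
Before assert n > q - 5: n > q - 5
Before q := q + n - 3: q < 8
Before skip: q < 8
Answer: WP = q < 8


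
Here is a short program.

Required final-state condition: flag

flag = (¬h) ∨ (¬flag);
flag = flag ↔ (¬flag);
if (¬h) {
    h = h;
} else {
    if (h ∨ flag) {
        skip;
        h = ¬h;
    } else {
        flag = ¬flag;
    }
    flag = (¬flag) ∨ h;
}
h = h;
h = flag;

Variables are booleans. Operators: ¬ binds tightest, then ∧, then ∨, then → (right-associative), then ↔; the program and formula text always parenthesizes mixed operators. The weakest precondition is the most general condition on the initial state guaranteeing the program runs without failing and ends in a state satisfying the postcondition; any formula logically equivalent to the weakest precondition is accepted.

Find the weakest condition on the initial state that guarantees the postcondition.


Working backward. After the program, flag must hold.
Before h := flag: flag
Before h := h: flag
Then branch requires flag; else branch requires ((h ∨ flag) → ((¬flag) ∨ (¬h))) ∧ ((¬(h ∨ flag)) → (flag ∨ h)).
Before the if: ((¬h) → flag) ∧ (h → (((h ∨ flag) → ((¬flag) ∨ (¬h))) ∧ ((¬(h ∨ flag)) → (flag ∨ h))))
Before flag := flag ↔ (¬flag): ((¬h) → (flag ↔ (¬flag))) ∧ (h → (((h ∨ (flag ↔ (¬flag))) → ((¬(flag ↔ (¬flag))) ∨ (¬h))) ∧ ((¬(h ∨ (flag ↔ (¬flag)))) → ((flag ↔ (¬flag)) ∨ h))))
Before flag := (¬h) ∨ (¬flag): ((¬h) → (((¬h) ∨ (¬flag)) ↔ (¬((¬h) ∨ (¬flag))))) ∧ (h → (((h ∨ (((¬h) ∨ (¬flag)) ↔ (¬((¬h) ∨ (¬flag))))) → ((¬(((¬h) ∨ (¬flag)) ↔ (¬((¬h) ∨ (¬flag))))) ∨ (¬h))) ∧ ((¬(h ∨ (((¬h) ∨ (¬flag)) ↔ (¬((¬h) ∨ (¬flag)))))) → ((((¬h) ∨ (¬flag)) ↔ (¬((¬h) ∨ (¬flag)))) ∨ h))))
Answer: WP = ((¬h) → (((¬h) ∨ (¬flag)) ↔ (¬((¬h) ∨ (¬flag))))) ∧ (h → (((h ∨ (((¬h) ∨ (¬flag)) ↔ (¬((¬h) ∨ (¬flag))))) → ((¬(((¬h) ∨ (¬flag)) ↔ (¬((¬h) ∨ (¬flag))))) ∨ (¬h))) ∧ ((¬(h ∨ (((¬h) ∨ (¬flag)) ↔ (¬((¬h) ∨ (¬flag)))))) → ((((¬h) ∨ (¬flag)) ↔ (¬((¬h) ∨ (¬flag)))) ∨ h))))


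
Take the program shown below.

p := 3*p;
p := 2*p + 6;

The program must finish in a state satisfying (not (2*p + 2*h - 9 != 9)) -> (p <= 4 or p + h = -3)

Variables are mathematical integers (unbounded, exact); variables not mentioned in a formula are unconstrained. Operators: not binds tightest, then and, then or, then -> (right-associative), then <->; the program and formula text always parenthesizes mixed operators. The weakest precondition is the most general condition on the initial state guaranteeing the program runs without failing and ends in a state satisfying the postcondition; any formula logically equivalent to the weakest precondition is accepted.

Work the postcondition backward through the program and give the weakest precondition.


Working backward. After the program, the postcondition (not (2*p + 2*h - 9 != 9)) -> (p <= 4 or p + h = -3) must hold; in canonical form it is (not (2*h + 2*p != 18)) -> (p <= 4 or h + p = -3).
Before p := 2*p + 6: (not (2*h + 4*p != 6)) -> (2*p <= -2 or h + 2*p = -9)
Before p := 3*p: (not (2*h + 12*p != 6)) -> (6*p <= -2 or h + 6*p = -9)
Answer: WP = (not (2*h + 12*p != 6)) -> (6*p <= -2 or h + 6*p = -9)


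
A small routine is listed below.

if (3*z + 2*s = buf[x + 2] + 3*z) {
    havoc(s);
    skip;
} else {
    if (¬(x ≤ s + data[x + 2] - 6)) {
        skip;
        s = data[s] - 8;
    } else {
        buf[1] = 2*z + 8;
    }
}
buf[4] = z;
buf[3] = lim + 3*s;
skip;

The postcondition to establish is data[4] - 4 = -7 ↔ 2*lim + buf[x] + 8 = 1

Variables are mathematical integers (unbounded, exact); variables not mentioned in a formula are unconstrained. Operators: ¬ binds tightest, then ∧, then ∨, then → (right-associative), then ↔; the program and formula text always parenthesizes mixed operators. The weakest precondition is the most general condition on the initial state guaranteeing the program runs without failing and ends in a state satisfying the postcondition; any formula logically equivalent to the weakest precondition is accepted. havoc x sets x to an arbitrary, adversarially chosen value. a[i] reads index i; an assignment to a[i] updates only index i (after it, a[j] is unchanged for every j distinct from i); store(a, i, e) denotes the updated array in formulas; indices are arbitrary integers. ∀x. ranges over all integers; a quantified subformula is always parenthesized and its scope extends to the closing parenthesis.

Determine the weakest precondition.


Working backward. After the program, the postcondition data[4] - 4 = -7 ↔ 2*lim + buf[x] + 8 = 1 must hold; in canonical form it is data[4] = -3 ↔ buf[x] + 2*lim = -7.
Before skip: data[4] = -3 ↔ buf[x] + 2*lim = -7
Before buf[3] := lim + 3*s: data[4] = -3 ↔ store(buf, 3, lim + 3*s)[x] + 2*lim = -7
Before buf[4] := z: data[4] = -3 ↔ store(store(buf, 4, z), 3, lim + 3*s)[x] + 2*lim = -7
Then branch requires ∀s_1. (data[4] = -3 ↔ store(store(buf, 4, z), 3, lim + 3*s_1)[x] + 2*lim = -7); else branch requires ((¬(x ≤ data[x + 2] + s - 6)) → (data[4] = -3 ↔ store(store(buf, 4, z), 3, 3*data[s] + lim - 24)[x] + 2*lim = -7)) ∧ (x ≤ data[x + 2] + s - 6 → (data[4] = -3 ↔ store(store(store(buf, 1, 2*z + 8), 4, z), 3, lim + 3*s)[x] + 2*lim = -7)).
Before the if: (2*s = buf[x + 2] → (∀s_1. (data[4] = -3 ↔ store(store(buf, 4, z), 3, lim + 3*s_1)[x] + 2*lim = -7))) ∧ ((¬(2*s = buf[x + 2])) → (((¬(x ≤ data[x + 2] + s - 6)) → (data[4] = -3 ↔ store(store(buf, 4, z), 3, 3*data[s] + lim - 24)[x] + 2*lim = -7)) ∧ (x ≤ data[x + 2] + s - 6 → (data[4] = -3 ↔ store(store(store(buf, 1, 2*z + 8), 4, z), 3, lim + 3*s)[x] + 2*lim = -7))))
Answer: WP = (2*s = buf[x + 2] → (∀s_1. (data[4] = -3 ↔ store(store(buf, 4, z), 3, lim + 3*s_1)[x] + 2*lim = -7))) ∧ ((¬(2*s = buf[x + 2])) → (((¬(x ≤ data[x + 2] + s - 6)) → (data[4] = -3 ↔ store(store(buf, 4, z), 3, 3*data[s] + lim - 24)[x] + 2*lim = -7)) ∧ (x ≤ data[x + 2] + s - 6 → (data[4] = -3 ↔ store(store(store(buf, 1, 2*z + 8), 4, z), 3, lim + 3*s)[x] + 2*lim = -7))))


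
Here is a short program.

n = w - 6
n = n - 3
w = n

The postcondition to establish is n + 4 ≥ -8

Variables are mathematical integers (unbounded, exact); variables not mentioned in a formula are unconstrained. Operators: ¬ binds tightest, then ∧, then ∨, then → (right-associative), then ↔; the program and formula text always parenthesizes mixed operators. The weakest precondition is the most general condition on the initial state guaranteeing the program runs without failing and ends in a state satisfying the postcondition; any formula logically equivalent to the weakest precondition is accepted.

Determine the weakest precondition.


Working backward. After the program, the postcondition n + 4 ≥ -8 must hold; in canonical form it is n ≥ -12.
Before w := n: n ≥ -12
Before n := n - 3: n ≥ -9
Before n := w - 6: w ≥ -3
Answer: WP = w ≥ -3


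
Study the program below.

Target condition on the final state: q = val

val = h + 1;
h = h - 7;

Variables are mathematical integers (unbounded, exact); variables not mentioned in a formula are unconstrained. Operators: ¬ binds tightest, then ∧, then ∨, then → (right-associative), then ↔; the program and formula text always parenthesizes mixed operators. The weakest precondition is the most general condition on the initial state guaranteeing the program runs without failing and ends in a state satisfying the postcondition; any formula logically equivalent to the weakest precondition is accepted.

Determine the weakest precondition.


Working backward. After the program, q = val must hold.
Before h := h - 7: q = val
Before val := h + 1: q = h + 1
Answer: WP = q = h + 1


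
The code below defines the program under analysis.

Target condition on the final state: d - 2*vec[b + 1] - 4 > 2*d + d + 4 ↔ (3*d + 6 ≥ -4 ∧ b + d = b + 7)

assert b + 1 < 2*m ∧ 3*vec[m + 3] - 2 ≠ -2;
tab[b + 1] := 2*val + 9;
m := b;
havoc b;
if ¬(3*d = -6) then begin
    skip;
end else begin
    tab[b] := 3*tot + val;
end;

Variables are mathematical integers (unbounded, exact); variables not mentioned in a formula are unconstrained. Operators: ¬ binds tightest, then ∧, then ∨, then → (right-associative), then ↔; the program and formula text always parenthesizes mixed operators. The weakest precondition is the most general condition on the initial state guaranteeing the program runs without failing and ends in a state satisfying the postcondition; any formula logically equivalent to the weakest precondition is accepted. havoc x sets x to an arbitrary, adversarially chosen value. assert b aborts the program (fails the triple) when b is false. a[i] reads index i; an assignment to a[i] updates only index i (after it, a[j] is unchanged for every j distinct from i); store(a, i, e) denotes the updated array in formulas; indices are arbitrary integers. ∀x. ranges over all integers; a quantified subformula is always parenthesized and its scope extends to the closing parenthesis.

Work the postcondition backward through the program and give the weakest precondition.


Working backward. After the program, the postcondition d - 2*vec[b + 1] - 4 > 2*d + d + 4 ↔ (3*d + 6 ≥ -4 ∧ b + d = b + 7) must hold; in canonical form it is 2*vec[b + 1] + 2*d < -8 ↔ (3*d ≥ -10 ∧ d = 7).
Then branch requires 2*vec[b + 1] + 2*d < -8 ↔ (3*d ≥ -10 ∧ d = 7); else branch requires 2*vec[b + 1] + 2*d < -8 ↔ (3*d ≥ -10 ∧ d = 7).
Before the if: ((¬(3*d = -6)) → (2*vec[b + 1] + 2*d < -8 ↔ (3*d ≥ -10 ∧ d = 7))) ∧ (3*d = -6 → (2*vec[b + 1] + 2*d < -8 ↔ (3*d ≥ -10 ∧ d = 7)))
Before havoc b: ∀b_1. (((¬(3*d = -6)) → (2*vec[b_1 + 1] + 2*d < -8 ↔ (3*d ≥ -10 ∧ d = 7))) ∧ (3*d = -6 → (2*vec[b_1 + 1] + 2*d < -8 ↔ (3*d ≥ -10 ∧ d = 7))))
Before m := b: ∀b_1. (((¬(3*d = -6)) → (2*vec[b_1 + 1] + 2*d < -8 ↔ (3*d ≥ -10 ∧ d = 7))) ∧ (3*d = -6 → (2*vec[b_1 + 1] + 2*d < -8 ↔ (3*d ≥ -10 ∧ d = 7))))
Before tab[b + 1] := 2*val + 9: ∀b_1. (((¬(3*d = -6)) → (2*vec[b_1 + 1] + 2*d < -8 ↔ (3*d ≥ -10 ∧ d = 7))) ∧ (3*d = -6 → (2*vec[b_1 + 1] + 2*d < -8 ↔ (3*d ≥ -10 ∧ d = 7))))
Before assert b + 1 < 2*m ∧ 3*vec[m + 3] - 2 ≠ -2: b < 2*m - 1 ∧ 3*vec[m + 3] ≠ 0 ∧ (∀b_1. (((¬(3*d = -6)) → (2*vec[b_1 + 1] + 2*d < -8 ↔ (3*d ≥ -10 ∧ d = 7))) ∧ (3*d = -6 → (2*vec[b_1 + 1] + 2*d < -8 ↔ (3*d ≥ -10 ∧ d = 7)))))
Answer: WP = b < 2*m - 1 ∧ 3*vec[m + 3] ≠ 0 ∧ (∀b_1. (((¬(3*d = -6)) → (2*vec[b_1 + 1] + 2*d < -8 ↔ (3*d ≥ -10 ∧ d = 7))) ∧ (3*d = -6 → (2*vec[b_1 + 1] + 2*d < -8 ↔ (3*d ≥ -10 ∧ d = 7)))))


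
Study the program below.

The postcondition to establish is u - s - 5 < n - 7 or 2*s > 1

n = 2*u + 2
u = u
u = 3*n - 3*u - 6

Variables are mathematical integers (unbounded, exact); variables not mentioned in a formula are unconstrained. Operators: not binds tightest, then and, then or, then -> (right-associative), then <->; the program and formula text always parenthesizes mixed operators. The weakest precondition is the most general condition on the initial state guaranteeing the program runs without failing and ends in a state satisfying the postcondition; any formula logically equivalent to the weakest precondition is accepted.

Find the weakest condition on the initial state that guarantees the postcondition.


Working backward. After the program, the postcondition u - s - 5 < n - 7 or 2*s > 1 must hold; in canonical form it is u < n + s - 2 or 2*s > 1.
Before u := 3*n - 3*u - 6: 2*n < s + 3*u + 4 or 2*s > 1
Before u := u: 2*n < s + 3*u + 4 or 2*s > 1
Before n := 2*u + 2: u < s or 2*s > 1
Answer: WP = u < s or 2*s > 1


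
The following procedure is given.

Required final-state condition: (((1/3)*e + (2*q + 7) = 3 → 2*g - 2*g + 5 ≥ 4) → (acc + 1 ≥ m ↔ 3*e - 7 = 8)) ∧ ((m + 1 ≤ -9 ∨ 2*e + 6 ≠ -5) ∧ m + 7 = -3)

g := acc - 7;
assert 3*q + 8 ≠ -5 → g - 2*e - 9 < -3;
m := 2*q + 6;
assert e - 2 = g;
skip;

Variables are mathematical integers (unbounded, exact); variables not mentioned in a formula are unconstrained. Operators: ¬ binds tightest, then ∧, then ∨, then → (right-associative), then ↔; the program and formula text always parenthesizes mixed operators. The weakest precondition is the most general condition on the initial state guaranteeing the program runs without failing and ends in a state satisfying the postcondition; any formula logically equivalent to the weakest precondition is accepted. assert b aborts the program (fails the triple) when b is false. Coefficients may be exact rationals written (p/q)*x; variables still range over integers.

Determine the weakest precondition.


Working backward. After the program, the postcondition (((1/3)*e + (2*q + 7) = 3 → 2*g - 2*g + 5 ≥ 4) → (acc + 1 ≥ m ↔ 3*e - 7 = 8)) ∧ ((m + 1 ≤ -9 ∨ 2*e + 6 ≠ -5) ∧ m + 7 = -3) must hold; in canonical form it is (acc ≥ m - 1 ↔ 3*e = 15) ∧ (m ≤ -10 ∨ 2*e ≠ -11) ∧ m = -10.
Before skip: (acc ≥ m - 1 ↔ 3*e = 15) ∧ (m ≤ -10 ∨ 2*e ≠ -11) ∧ m = -10
Before assert e - 2 = g: e = g + 2 ∧ (acc ≥ m - 1 ↔ 3*e = 15) ∧ (m ≤ -10 ∨ 2*e ≠ -11) ∧ m = -10
Before m := 2*q + 6: e = g + 2 ∧ (acc ≥ 2*q + 5 ↔ 3*e = 15) ∧ (2*q ≤ -16 ∨ 2*e ≠ -11) ∧ 2*q = -16
Before assert 3*q + 8 ≠ -5 → g - 2*e - 9 < -3: (3*q ≠ -13 → g < 2*e + 6) ∧ e = g + 2 ∧ (acc ≥ 2*q + 5 ↔ 3*e = 15) ∧ (2*q ≤ -16 ∨ 2*e ≠ -11) ∧ 2*q = -16
Before g := acc - 7: (3*q ≠ -13 → acc < 2*e + 13) ∧ e = acc - 5 ∧ (acc ≥ 2*q + 5 ↔ 3*e = 15) ∧ (2*q ≤ -16 ∨ 2*e ≠ -11) ∧ 2*q = -16
Answer: WP = (3*q ≠ -13 → acc < 2*e + 13) ∧ e = acc - 5 ∧ (acc ≥ 2*q + 5 ↔ 3*e = 15) ∧ (2*q ≤ -16 ∨ 2*e ≠ -11) ∧ 2*q = -16


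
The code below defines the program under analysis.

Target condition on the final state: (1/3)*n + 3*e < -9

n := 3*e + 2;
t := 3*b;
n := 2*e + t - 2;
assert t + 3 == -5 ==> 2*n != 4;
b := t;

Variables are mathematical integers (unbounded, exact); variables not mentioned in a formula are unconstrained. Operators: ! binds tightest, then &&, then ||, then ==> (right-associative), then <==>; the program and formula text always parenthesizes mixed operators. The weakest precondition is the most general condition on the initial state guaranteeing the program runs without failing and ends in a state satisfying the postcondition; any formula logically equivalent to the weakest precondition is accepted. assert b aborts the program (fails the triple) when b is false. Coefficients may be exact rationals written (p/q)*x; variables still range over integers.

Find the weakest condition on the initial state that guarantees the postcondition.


Working backward. After the program, the postcondition (1/3)*n + 3*e < -9 must hold; in canonical form it is 3*e + (1/3)*n < -9.
Before b := t: 3*e + (1/3)*n < -9
Before assert t + 3 == -5 ==> 2*n != 4: (t == -8 ==> 2*n != 4) && 3*e + (1/3)*n < -9
Before n := 2*e + t - 2: (t == -8 ==> 4*e + 2*t != 8) && (11/3)*e + (1/3)*t < -25/3
Before t := 3*b: (3*b == -8 ==> 6*b + 4*e != 8) && b + (11/3)*e < -25/3
Before n := 3*e + 2: (3*b == -8 ==> 6*b + 4*e != 8) && b + (11/3)*e < -25/3
Answer: WP = (3*b == -8 ==> 6*b + 4*e != 8) && b + (11/3)*e < -25/3


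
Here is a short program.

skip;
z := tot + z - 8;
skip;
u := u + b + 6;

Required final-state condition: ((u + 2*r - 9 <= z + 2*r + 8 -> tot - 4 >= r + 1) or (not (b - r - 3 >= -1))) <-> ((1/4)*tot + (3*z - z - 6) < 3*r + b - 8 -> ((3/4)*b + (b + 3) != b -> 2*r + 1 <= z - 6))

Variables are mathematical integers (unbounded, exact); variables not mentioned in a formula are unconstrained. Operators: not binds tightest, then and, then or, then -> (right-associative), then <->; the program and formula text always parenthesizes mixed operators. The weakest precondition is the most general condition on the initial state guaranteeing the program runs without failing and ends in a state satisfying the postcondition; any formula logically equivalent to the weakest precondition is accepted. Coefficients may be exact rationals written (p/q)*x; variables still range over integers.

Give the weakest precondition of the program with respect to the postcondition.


Working backward. After the program, the postcondition ((u + 2*r - 9 <= z + 2*r + 8 -> tot - 4 >= r + 1) or (not (b - r - 3 >= -1))) <-> ((1/4)*tot + (3*z - z - 6) < 3*r + b - 8 -> ((3/4)*b + (b + 3) != b -> 2*r + 1 <= z - 6)) must hold; in canonical form it is ((u <= z + 17 -> tot >= r + 5) or (not (b >= r + 2))) <-> ((1/4)*tot + 2*z < b + 3*r - 2 -> ((3/4)*b != -3 -> 2*r <= z - 7)).
Before u := u + b + 6: ((b + u <= z + 11 -> tot >= r + 5) or (not (b >= r + 2))) <-> ((1/4)*tot + 2*z < b + 3*r - 2 -> ((3/4)*b != -3 -> 2*r <= z - 7))
Before skip: ((b + u <= z + 11 -> tot >= r + 5) or (not (b >= r + 2))) <-> ((1/4)*tot + 2*z < b + 3*r - 2 -> ((3/4)*b != -3 -> 2*r <= z - 7))
Before z := tot + z - 8: ((b + u <= tot + z + 3 -> tot >= r + 5) or (not (b >= r + 2))) <-> ((9/4)*tot + 2*z < b + 3*r + 14 -> ((3/4)*b != -3 -> 2*r <= tot + z - 15))
Before skip: ((b + u <= tot + z + 3 -> tot >= r + 5) or (not (b >= r + 2))) <-> ((9/4)*tot + 2*z < b + 3*r + 14 -> ((3/4)*b != -3 -> 2*r <= tot + z - 15))
Answer: WP = ((b + u <= tot + z + 3 -> tot >= r + 5) or (not (b >= r + 2))) <-> ((9/4)*tot + 2*z < b + 3*r + 14 -> ((3/4)*b != -3 -> 2*r <= tot + z - 15))
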